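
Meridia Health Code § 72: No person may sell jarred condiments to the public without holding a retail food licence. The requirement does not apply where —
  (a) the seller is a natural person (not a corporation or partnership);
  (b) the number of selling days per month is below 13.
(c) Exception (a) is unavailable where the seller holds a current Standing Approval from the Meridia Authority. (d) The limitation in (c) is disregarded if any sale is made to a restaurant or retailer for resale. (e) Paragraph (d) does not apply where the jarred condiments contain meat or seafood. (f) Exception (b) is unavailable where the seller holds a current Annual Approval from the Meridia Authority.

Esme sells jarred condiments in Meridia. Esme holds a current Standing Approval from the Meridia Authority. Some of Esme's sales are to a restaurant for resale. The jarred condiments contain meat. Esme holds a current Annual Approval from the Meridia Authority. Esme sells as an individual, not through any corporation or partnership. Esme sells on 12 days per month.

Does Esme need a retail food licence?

Exception (a): the seller is a natural person — every condition holds. But: (c) operates against (a): a current Standing Approval is held. (d) applies (some sales are to a restaurant for resale), but is overridden by (e): (e) operates against (d): the jarred condiments contain meat. Exception (a) does not apply.
Exception (b): the number of selling days per month is 12, below the 13 limit — every condition holds. Turning to paragraph (f): (f) operates against (b): a current Annual Approval is held. Exception (b) does not apply.
Every exception is unavailable, so the rule governs.

Yes — Esme must hold a retail food licence.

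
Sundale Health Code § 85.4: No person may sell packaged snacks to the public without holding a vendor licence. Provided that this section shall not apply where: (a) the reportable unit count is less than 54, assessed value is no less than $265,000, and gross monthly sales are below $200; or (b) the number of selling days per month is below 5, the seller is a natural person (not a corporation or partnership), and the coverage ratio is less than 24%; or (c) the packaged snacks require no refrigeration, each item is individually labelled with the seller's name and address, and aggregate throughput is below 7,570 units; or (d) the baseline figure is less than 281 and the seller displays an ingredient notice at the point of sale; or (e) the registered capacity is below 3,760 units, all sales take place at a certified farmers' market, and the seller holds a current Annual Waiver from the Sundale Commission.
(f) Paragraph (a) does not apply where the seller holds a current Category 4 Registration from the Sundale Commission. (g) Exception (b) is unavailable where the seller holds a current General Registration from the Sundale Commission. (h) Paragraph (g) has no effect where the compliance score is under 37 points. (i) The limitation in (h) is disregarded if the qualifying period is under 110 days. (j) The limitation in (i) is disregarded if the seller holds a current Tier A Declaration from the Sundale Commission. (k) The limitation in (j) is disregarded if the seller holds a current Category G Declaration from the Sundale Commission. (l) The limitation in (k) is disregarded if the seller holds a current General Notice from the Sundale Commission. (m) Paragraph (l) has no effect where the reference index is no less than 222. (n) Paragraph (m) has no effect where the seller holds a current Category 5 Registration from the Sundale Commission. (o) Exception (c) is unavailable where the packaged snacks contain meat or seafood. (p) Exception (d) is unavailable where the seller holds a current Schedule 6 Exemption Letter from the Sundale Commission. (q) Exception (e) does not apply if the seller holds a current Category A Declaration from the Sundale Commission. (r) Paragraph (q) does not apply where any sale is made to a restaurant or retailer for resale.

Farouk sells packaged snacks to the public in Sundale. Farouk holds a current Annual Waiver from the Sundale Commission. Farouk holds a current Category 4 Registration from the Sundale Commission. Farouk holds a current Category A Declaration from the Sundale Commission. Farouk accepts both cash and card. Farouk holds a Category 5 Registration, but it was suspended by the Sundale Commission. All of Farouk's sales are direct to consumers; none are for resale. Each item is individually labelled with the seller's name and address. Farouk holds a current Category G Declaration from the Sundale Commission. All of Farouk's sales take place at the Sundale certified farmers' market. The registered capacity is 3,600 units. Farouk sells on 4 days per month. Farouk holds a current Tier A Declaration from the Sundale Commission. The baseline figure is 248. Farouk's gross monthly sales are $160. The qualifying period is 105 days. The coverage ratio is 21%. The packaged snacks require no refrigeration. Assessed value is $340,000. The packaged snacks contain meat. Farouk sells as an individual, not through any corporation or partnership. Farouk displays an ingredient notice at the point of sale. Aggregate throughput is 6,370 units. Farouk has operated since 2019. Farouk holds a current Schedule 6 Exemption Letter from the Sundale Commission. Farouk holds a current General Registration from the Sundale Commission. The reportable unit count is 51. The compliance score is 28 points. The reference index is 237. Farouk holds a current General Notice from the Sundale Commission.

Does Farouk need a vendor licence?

Exception (a): the reportable unit count is 51, less than the 54 limit; assessed value is $340,000, meeting the $265,000 threshold; gross monthly sales are $160, below the $200 limit — every condition holds. But: (f) operates against (a): a current Category 4 Registration is held. Exception (a) does not apply.
All of (b)'s requirements are met (the number of selling days per month is 4, below the 5 limit; the seller is a natural person; the coverage ratio is 21%, less than the 24% limit). But applying paragraphs (g)–(n): (g) applies — a current General Registration is held. (h) would limit (g) — the compliance score is 28 points, under the 37 points limit — but (i) sets (h) aside: (i) operates against (h): the qualifying period is 105 days, under the 110 days limit. (j) would limit (i) — a current Tier A Declaration is held — but (k) sets (j) aside: (k) operates against (j): a current Category G Declaration is held. (l) would limit (k) — a current General Notice is held — but (m) sets (l) aside: (m) operates against (l): the reference index is 237, meeting the 222 threshold. (n) is not engaged (the Category 5 Registration is not current), so (m) stands. (b) is therefore removed.
All of (c)'s requirements are met (the packaged snacks are shelf-stable; items are individually labelled; aggregate throughput is 6,370 units, below the 7,570 units limit). But applying paragraph (o): (o) is engaged — the packaged snacks contain meat. (c) is therefore removed.
Exception (d): the baseline figure is 248, less than the 281 limit; an ingredient notice is displayed — every condition holds. But applying paragraph (p): (p) operates against (d): a current Schedule 6 Exemption Letter is held. So (d) is unavailable.
Exception (e): the registered capacity is 3,600 units, below the 3,760 units limit; all sales are at a certified farmers' market; a current Annual Waiver is held — every condition holds. But: (q) operates against (e): a current Category A Declaration is held. (r) is not engaged (no sales are for resale), so (q) stands. So (e) is unavailable.
Every exception is unavailable, so the rule governs.

Yes — Farouk must hold a vendor licence.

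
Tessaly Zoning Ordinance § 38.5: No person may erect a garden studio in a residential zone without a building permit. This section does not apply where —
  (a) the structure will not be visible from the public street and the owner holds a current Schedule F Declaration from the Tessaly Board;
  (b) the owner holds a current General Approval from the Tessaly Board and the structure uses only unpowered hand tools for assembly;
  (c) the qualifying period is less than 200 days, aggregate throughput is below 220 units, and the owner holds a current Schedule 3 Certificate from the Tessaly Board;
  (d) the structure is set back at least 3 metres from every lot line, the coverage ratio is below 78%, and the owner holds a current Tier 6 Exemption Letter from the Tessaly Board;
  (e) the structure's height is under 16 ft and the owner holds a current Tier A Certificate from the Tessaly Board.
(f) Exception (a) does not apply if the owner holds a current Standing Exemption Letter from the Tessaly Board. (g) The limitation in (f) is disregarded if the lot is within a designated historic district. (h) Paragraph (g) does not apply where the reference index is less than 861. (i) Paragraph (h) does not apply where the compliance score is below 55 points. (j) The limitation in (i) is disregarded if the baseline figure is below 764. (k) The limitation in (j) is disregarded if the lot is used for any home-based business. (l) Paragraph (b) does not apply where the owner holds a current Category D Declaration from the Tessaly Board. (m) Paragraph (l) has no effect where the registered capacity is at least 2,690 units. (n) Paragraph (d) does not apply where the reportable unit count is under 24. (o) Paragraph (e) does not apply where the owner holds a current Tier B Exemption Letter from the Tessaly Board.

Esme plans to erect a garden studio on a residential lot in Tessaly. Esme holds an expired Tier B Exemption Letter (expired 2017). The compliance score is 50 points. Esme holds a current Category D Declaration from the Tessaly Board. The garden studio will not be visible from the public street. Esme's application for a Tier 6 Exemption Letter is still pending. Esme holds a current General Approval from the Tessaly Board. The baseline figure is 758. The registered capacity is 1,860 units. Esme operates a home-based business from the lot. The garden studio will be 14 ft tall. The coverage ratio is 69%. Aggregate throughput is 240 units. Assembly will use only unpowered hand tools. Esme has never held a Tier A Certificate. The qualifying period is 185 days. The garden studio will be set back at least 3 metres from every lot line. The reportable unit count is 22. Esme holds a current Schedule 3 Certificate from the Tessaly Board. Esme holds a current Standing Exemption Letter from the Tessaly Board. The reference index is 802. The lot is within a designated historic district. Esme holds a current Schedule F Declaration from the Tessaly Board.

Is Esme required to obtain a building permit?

Exception (a)'s conditions are all satisfied: the structure will not be visible from the street; a current Schedule F Declaration is held. Considering the limiting provisions: (f) would limit (a) — a current Standing Exemption Letter is held — but (g) sets (f) aside: (g) applies — the lot is in a historic district. (h) would limit (g) — the reference index is 802, less than the 861 limit — but (i) sets (h) aside: (i) operates against (h): the compliance score is 50 points, below the 55 points limit. (j) would limit (i) — the baseline figure is 758, below the 764 limit — but (k) sets (j) aside: (k) is triggered — a home-based business operates on the lot. (a) remains available.
Exception (b)'s conditions are all satisfied: a current General Approval is held; assembly uses only hand tools. But applying paragraphs (l)–(m): (l) operates against (b): a current Category D Declaration is held. (m), which would lift (l), is inapplicable — the registered capacity is 1,860 units, short of 2,690 units. Exception (b) does not apply.
Exception (c) does not apply: aggregate throughput is 240 units, not below 220 units.
Exception (d) requires that the owner holds a current Tier 6 Exemption Letter from the Tessaly Board; but no current Tier 6 Exemption Letter is held, so (d) is unavailable.
Exception (e) fails — no current Tier A Certificate is held.

No — exception (a) applies; Esme does not need a building permit.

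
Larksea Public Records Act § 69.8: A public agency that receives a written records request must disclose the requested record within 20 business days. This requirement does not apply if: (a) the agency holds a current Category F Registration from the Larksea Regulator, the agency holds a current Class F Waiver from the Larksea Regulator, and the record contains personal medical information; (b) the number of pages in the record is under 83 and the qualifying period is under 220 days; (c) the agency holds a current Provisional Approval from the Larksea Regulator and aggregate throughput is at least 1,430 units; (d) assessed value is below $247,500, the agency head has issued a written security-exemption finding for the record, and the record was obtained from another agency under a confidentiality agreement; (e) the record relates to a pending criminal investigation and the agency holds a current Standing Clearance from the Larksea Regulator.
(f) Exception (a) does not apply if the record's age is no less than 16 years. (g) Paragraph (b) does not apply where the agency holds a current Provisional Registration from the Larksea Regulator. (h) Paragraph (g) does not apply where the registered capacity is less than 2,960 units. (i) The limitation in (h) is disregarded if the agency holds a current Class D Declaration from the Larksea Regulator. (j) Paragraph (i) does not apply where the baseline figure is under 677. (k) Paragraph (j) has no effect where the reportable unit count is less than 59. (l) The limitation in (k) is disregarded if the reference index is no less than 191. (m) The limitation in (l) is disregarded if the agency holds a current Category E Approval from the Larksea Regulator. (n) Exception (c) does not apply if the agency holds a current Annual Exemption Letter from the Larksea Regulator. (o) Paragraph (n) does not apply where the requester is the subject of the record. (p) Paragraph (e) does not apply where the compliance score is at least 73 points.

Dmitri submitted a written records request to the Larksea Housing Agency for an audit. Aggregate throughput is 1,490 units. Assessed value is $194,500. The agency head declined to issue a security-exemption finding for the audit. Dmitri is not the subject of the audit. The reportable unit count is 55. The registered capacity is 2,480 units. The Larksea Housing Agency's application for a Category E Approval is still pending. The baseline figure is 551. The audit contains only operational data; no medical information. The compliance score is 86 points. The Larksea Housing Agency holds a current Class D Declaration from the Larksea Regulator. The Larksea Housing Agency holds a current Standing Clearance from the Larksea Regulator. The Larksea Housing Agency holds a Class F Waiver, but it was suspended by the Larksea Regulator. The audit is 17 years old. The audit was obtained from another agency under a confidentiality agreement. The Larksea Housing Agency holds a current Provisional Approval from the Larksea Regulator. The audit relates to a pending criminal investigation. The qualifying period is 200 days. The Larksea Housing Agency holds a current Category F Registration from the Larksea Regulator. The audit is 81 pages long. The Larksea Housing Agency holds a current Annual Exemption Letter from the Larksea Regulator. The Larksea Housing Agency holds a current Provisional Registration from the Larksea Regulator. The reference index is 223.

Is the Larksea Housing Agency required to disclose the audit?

No — exception (b) applies; the Larksea Housing Agency is not required to disclose the audit.

Exception (a) requires that the agency holds a current Class F Waiver from the Larksea Regulator; but there is no Class F Waiver in force, so (a) is unavailable.
All of (b)'s requirements are met (the number of pages in the record is 81, under the 83 limit; the qualifying period is 200 days, under the 220 days limit). Considering the limiting provisions: (g) applies (a current Provisional Registration is held), but is set aside by (h): (h) operates against (g): the registered capacity is 2,480 units, less than the 2,960 units limit. (i) would limit (h) — a current Class D Declaration is held — but (j) sets (i) aside: (j) operates against (i): the baseline figure is 551, under the 677 limit. (k) operates (the reportable unit count is 55, less than the 59 limit), but is overridden by (l): (l) operates against (k): the reference index is 223, meeting the 191 threshold. (m), which would lift (l), does not operate here — no current Category E Approval is held. So (b) applies.
Exception (c): a current Provisional Approval is held; aggregate throughput is 1,490 units, meeting the 1,430 units threshold — every condition holds. Turning to paragraphs (n)–(o): (n) operates against (c): a current Annual Exemption Letter is held. (o) is not engaged (Dmitri is not the subject of the audit), so (n) stands. Exception (c) does not apply.
Exception (d) requires that the agency head has issued a written security-exemption finding for the record; but the agency head declined to issue a security-exemption finding, so (d) is unavailable.
Exception (e) is satisfied on its face — the audit relates to a pending investigation; a current Standing Clearance is held. Turning to paragraph (p): (p) is triggered — the compliance score is 86 points, meeting the 73 points threshold. Exception (e) does not apply.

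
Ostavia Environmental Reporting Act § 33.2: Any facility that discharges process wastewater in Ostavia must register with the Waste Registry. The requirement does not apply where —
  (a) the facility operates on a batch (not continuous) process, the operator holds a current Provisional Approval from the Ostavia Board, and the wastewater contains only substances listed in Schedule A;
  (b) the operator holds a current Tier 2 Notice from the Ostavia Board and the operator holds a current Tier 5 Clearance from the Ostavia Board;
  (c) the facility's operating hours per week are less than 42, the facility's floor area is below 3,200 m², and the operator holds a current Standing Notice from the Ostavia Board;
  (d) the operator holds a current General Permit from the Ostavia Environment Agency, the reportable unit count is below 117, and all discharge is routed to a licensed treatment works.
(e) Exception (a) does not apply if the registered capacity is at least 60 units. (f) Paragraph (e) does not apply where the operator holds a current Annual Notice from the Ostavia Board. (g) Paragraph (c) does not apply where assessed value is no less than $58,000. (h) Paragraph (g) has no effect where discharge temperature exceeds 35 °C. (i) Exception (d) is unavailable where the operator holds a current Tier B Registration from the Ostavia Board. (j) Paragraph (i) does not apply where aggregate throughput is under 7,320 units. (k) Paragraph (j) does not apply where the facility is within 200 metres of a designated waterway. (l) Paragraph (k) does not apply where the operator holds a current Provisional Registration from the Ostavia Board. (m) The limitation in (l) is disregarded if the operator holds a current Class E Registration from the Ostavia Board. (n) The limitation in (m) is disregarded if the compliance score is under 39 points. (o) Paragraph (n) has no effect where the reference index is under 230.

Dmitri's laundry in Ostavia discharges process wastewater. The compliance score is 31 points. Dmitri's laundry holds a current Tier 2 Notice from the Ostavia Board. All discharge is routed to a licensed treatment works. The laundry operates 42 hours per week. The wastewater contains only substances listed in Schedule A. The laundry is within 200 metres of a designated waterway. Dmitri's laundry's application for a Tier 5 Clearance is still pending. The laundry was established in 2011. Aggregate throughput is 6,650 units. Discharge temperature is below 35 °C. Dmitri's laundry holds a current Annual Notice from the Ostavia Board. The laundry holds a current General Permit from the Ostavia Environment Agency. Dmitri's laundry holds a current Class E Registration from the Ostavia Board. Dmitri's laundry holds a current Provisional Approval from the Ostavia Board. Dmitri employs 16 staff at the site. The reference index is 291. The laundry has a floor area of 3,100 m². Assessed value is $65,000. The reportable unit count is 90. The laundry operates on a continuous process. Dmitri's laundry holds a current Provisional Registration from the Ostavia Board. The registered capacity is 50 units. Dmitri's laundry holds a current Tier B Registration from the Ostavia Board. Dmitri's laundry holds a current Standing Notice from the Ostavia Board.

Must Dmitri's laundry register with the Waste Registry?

No — exception (d) applies; Dmitri's laundry is not required to register with the Waste Registry.

Exception (a) does not apply: the facility operates on a continuous process.
Exception (b) fails — no current Tier 5 Clearance is held.
Exception (c) fails — the facility's operating hours per week are 42, not less than 42.
Exception (d)'s conditions are all satisfied: a current General Permit is held; the reportable unit count is 90, below the 117 limit; discharge is routed to a licensed treatment works. Considering the limiting provisions: (i) is triggered (a current Tier B Registration is held), but yields to (j): (j) operates — aggregate throughput is 6,650 units, under the 7,320 units limit. (k) is engaged (the laundry is within 200 m of a designated waterway), but is displaced by (l): (l) is engaged — a current Provisional Registration is held. (m) would limit (l) — a current Class E Registration is held — but (n) sets (m) aside: (n) operates — the compliance score is 31 points, under the 39 points limit. (o) is not engaged (the reference index is 291, not under 230), so (n) stands. (d) remains available.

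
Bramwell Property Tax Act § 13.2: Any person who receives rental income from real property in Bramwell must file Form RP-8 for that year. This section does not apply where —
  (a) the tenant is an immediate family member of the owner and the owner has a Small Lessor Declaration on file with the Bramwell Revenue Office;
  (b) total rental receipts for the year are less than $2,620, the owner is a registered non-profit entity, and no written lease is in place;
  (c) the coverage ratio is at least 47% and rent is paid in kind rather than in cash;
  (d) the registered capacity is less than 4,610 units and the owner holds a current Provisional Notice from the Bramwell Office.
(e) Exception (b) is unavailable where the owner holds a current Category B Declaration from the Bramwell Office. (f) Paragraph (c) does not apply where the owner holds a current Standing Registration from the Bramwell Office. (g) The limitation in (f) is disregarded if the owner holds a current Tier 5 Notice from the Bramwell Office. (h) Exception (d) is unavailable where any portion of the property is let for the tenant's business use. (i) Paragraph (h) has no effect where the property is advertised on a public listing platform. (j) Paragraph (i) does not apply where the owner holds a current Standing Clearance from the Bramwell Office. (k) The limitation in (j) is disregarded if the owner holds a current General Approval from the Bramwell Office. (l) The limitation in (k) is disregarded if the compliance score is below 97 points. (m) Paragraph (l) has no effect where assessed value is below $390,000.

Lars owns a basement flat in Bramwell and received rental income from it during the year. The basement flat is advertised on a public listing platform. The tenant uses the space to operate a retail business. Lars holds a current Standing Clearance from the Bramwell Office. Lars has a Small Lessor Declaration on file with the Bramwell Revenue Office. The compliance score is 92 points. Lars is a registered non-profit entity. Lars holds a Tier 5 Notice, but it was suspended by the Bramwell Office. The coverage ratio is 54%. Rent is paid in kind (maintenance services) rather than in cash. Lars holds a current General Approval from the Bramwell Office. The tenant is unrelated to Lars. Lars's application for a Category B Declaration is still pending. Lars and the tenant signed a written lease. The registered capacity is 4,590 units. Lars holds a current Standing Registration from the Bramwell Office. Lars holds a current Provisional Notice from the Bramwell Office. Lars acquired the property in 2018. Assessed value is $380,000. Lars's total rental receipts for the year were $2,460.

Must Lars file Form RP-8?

No — exception (d) applies; Lars is not required to file Form RP-8.

Exception (a) does not apply: the tenant is unrelated to the owner.
Exception (b) does not apply: a written lease is in place.
Exception (c): the coverage ratio is 54%, meeting the 47% threshold; rent is paid in kind — every condition holds. However, paragraphs (f)–(g) must be considered: (f) operates against (c): a current Standing Registration is held. (g), which would lift (f), is inapplicable — no current Tier 5 Notice is held. So (c) is unavailable.
All of (d)'s requirements are met (the registered capacity is 4,590 units, less than the 4,610 units limit; a current Provisional Notice is held). As to paragraphs (h)–(m): (h) operates (the space is let for business use), but is set aside by (i): (i) operates against (h): the property is publicly advertised. (j) operates (a current Standing Clearance is held), but is overridden by (k): (k) operates against (j): a current General Approval is held. (l) would limit (k) — the compliance score is 92 points, below the 97 points limit — but (m) sets (l) aside: (m) operates — assessed value is $380,000, below the $390,000 limit. (d) remains available.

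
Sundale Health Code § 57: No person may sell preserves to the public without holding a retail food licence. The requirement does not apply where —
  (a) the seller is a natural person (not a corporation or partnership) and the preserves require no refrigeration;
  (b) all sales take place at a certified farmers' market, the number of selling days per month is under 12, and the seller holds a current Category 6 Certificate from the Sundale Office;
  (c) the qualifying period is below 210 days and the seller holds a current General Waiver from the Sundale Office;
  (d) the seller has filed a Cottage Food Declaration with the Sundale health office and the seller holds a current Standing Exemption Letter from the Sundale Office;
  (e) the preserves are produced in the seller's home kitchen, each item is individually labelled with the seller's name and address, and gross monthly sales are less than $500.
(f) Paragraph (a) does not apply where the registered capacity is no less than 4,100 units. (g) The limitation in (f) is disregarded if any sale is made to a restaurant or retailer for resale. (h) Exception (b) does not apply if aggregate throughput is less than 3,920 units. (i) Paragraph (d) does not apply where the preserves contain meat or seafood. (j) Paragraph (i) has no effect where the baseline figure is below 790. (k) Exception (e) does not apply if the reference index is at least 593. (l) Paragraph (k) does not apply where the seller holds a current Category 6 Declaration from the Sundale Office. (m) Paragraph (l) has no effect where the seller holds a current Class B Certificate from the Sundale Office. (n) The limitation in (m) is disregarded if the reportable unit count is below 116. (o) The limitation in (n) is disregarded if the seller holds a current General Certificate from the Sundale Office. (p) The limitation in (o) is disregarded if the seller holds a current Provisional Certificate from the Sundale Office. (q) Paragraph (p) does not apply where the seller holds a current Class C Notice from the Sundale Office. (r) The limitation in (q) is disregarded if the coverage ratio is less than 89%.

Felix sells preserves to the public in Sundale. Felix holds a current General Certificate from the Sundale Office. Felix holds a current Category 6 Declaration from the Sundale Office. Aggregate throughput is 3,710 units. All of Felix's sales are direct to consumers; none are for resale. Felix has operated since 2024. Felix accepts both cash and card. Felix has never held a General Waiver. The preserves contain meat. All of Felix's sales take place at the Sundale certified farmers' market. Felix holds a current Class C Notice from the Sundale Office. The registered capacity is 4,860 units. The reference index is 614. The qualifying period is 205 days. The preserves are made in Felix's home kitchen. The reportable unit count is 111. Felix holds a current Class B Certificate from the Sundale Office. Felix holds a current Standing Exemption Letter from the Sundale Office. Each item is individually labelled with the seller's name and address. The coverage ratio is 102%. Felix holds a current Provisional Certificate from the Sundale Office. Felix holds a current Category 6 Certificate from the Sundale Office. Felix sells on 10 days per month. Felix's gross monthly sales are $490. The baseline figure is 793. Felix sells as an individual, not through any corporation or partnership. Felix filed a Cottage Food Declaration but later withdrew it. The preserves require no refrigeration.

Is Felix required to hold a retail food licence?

Exception (a)'s conditions are all satisfied: the seller is a natural person; the preserves are shelf-stable. But: (f) operates against (a): the registered capacity is 4,860 units, meeting the 4,100 units threshold. (g) is not engaged (no sales are for resale), so (f) stands. So (a) is unavailable.
Exception (b): all sales are at a certified farmers' market; the number of selling days per month is 10, under the 12 limit; a current Category 6 Certificate is held — every condition holds. However, paragraph (h) must be considered: (h) applies — aggregate throughput is 3,710 units, less than the 3,920 units limit. So (b) is unavailable.
Exception (c) does not apply: there is no General Waiver in force.
Exception (d) requires that the seller has filed a Cottage Food Declaration with the Sundale health office; but the Cottage Food Declaration was withdrawn, so (d) is unavailable.
Exception (e) is satisfied on its face — the preserves are home-kitchen produced; items are individually labelled; gross monthly sales are $490, less than the $500 limit. But: (k) operates — the reference index is 614, meeting the 593 threshold. (l) would limit (k) — a current Category 6 Declaration is held — but (m) sets (l) aside: (m) operates against (l): a current Class B Certificate is held. (n) would limit (m) — the reportable unit count is 111, below the 116 limit — but (o) sets (n) aside: (o) operates against (n): a current General Certificate is held. (p) is triggered (a current Provisional Certificate is held), but is set aside by (q): (q) operates against (p): a current Class C Notice is held. (r), which would lift (q), is inapplicable — the coverage ratio is 102%, not less than 89%. (e) is therefore removed.
No exception is made out. Felix falls within the general rule.

Yes — Felix must hold a retail food licence.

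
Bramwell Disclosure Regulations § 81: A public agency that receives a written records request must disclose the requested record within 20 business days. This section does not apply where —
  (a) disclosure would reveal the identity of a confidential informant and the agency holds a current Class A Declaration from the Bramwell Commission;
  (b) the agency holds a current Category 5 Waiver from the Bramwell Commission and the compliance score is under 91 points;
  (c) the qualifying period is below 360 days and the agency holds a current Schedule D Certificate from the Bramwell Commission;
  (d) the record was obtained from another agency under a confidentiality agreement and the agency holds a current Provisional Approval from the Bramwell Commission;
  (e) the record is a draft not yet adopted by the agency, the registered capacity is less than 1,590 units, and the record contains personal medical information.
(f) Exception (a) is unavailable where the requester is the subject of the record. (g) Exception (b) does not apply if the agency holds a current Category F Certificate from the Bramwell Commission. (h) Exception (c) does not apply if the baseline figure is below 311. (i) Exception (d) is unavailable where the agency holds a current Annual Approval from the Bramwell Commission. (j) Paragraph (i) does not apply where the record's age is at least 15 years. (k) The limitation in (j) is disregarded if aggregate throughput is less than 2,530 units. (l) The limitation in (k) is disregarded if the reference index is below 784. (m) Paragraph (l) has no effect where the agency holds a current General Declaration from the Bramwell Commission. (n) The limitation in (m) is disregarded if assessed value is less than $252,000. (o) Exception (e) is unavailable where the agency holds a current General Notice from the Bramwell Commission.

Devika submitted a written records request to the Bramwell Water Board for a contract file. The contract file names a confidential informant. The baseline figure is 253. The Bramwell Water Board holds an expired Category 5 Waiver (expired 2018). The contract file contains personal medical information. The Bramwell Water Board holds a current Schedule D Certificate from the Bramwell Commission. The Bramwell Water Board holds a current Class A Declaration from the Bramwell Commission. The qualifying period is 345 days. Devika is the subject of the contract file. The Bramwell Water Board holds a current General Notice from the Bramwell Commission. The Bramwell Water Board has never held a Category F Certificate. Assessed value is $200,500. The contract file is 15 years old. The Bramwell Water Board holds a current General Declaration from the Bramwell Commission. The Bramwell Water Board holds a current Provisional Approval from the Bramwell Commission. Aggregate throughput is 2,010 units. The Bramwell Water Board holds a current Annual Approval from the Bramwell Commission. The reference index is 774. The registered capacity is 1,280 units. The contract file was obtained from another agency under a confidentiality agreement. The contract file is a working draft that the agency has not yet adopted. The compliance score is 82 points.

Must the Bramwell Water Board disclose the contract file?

No — exception (d) applies; the Bramwell Water Board is not required to disclose the contract file.

Exception (a): the contract file names a confidential informant; a current Class A Declaration is held — every condition holds. Turning to paragraph (f): (f) applies — Devika is the subject of the contract file. So (a) is unavailable.
Exception (b) fails — there is no Category 5 Waiver in force.
All of (c)'s requirements are met (the qualifying period is 345 days, below the 360 days limit; a current Schedule D Certificate is held). But applying paragraph (h): (h) applies — the baseline figure is 253, below the 311 limit. (c) is therefore removed.
Exception (d) is satisfied on its face — the contract file was obtained under a confidentiality agreement; a current Provisional Approval is held. Under paragraphs (i)–(n): (i) would limit (d) — a current Annual Approval is held — but (j) sets (i) aside: (j) is triggered — the record's age is 15 years, meeting the 15 years threshold. (k) is triggered (aggregate throughput is 2,010 units, less than the 2,530 units limit), but is displaced by (l): (l) operates against (k): the reference index is 774, below the 784 limit. (m) is triggered (a current General Declaration is held), but is itself disapplied by (n): (n) operates against (m): assessed value is $200,500, less than the $252,000 limit. Exception (d) stands.
Exception (e) is satisfied on its face — the contract file is an unadopted draft; the registered capacity is 1,280 units, less than the 1,590 units limit; the contract file contains personal medical information. Turning to paragraph (o): (o) operates against (e): a current General Notice is held. So (e) is unavailable.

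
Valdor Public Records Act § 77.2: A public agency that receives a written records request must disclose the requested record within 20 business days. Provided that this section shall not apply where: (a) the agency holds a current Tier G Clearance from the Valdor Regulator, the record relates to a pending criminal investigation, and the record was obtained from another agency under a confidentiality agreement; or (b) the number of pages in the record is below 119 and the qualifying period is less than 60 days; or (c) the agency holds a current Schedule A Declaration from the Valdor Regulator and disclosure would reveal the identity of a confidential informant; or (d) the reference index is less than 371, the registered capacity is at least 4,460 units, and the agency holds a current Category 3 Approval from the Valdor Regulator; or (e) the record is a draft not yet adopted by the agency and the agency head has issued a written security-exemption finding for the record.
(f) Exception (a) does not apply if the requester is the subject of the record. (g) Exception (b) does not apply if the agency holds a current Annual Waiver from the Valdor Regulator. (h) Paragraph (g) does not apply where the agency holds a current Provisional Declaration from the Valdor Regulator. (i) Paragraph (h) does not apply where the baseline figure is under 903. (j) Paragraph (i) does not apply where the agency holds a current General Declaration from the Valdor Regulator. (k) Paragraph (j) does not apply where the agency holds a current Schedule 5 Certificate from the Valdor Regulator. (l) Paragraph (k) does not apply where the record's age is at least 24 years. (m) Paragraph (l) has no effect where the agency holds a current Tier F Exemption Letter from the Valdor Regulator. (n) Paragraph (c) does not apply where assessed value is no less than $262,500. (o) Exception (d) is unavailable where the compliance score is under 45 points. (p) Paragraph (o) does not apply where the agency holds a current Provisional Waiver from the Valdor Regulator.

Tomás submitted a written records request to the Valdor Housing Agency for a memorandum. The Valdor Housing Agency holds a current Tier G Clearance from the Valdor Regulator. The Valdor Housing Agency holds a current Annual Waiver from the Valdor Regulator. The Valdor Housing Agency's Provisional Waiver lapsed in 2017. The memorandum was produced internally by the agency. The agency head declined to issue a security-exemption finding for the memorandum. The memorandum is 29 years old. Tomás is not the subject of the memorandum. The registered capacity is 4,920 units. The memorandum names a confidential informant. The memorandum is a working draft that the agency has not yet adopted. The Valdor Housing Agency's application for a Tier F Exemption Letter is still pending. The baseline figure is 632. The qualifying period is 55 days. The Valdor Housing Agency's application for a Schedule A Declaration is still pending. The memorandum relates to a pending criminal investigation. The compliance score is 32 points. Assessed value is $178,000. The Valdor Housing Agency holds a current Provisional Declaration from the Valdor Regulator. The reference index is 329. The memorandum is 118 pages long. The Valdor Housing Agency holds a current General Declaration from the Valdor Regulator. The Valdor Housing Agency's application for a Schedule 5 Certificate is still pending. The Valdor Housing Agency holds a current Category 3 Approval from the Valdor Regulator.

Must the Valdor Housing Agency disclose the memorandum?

No — exception (b) applies; the Valdor Housing Agency is not required to disclose the memorandum.

Exception (a) fails — the memorandum was produced internally.
All of (b)'s requirements are met (the number of pages in the record is 118, below the 119 limit; the qualifying period is 55 days, less than the 60 days limit). Applying paragraphs (g)–(m): (g) would limit (b) — a current Annual Waiver is held — but (h) sets (g) aside: (h) is engaged — a current Provisional Declaration is held. (i) is engaged (the baseline figure is 632, under the 903 limit), but is displaced by (j): (j) operates — a current General Declaration is held. (k) is not triggered (there is no Schedule 5 Certificate in force), so (j) stands. Exception (b) stands.
Exception (c) does not apply: the Schedule A Declaration is not current.
Exception (d) is satisfied on its face — the reference index is 329, less than the 371 limit; the registered capacity is 4,920 units, meeting the 4,460 units threshold; a current Category 3 Approval is held. But applying paragraphs (o)–(p): (o) operates — the compliance score is 32 points, under the 45 points limit. (p), which would lift (o), is not triggered — the Provisional Waiver is not current. (d) is therefore removed.
Exception (e) fails — the agency head declined to issue a security-exemption finding.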